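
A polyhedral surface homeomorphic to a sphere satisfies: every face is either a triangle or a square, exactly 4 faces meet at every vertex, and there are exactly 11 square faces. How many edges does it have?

34

Let x be the number of triangles; then F = 11 + x.
Edge–face incidences: 2E = 4·11 + 3·x = 44 + 3x.
Every vertex has degree 4, so 4V = 2E.
Euler: V − E + F = 2 ⇒ (2E)/4 − E + (11 + x) = 2.
Multiply by 8: 2·(2E) − 4·(2E) + 8·(11 + x) = 16, i.e. 88 + 8x − 2·(44 + 3x) = 16.
Collecting terms: 2x = 16, so x = 8.
Then 2E = 44 + 3·8 = 68, so E = 34, V = 2E/4 = 17, F = 11 + 8 = 19.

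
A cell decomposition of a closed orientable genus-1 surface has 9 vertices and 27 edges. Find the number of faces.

18

For a closed orientable surface of genus 1, χ = 2 − 2·1 = 0.
F = 0 − V + E = 0 − 9 + 27 = 18.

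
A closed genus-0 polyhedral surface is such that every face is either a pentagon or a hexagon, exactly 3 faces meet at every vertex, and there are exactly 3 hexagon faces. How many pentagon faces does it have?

Let x be the number of pentagons; then F = 3 + x.
Edge–face incidences: 2E = 6·3 + 5·x = 18 + 5x.
Every vertex has degree 3, so 3V = 2E.
Euler: V − E + F = 2 ⇒ (2E)/3 − E + (3 + x) = 2.
Multiply by 6: 2·(2E) − 3·(2E) + 6·(3 + x) = 12, i.e. 18 + 6x − (18 + 5x) = 12.
Collecting terms: x = 12.
Then 2E = 18 + 5·12 = 78, so E = 39, V = 2E/3 = 26, F = 3 + 12 = 15.

12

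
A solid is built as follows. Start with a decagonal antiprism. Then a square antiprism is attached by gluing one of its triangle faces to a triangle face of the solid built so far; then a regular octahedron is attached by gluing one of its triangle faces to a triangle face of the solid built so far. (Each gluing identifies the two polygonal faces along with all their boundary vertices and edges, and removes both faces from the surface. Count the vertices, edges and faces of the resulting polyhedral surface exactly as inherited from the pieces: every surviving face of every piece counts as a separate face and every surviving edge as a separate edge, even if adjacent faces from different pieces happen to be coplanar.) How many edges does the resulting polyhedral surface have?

A decagonal antiprism: V=20, E=40, F=22.
Attach a square antiprism (V=8, E=16, F=10) along a 3-gon: merge 3 vertices and 3 edges, delete both glued faces → V=25, E=53, F=30.
Attach a regular octahedron (V=6, E=12, F=8) along a 3-gon: merge 3 vertices and 3 edges, delete both glued faces → V=28, E=62, F=36.
Check: V − E + F = 28 − 62 + 36 = 2.

62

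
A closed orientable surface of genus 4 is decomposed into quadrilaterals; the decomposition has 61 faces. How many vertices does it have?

55

χ = 2 − 2·4 = -6, and every face is a square so 4F = 2E.
E = 4·61/2 = 122. Then V = -6 + E − F = -6 + 122 − 61 = 55.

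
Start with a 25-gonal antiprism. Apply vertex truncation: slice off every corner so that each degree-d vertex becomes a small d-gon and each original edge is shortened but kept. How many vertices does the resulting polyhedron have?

200

The base solid has V = 50, E = 100, F = 52.
Truncation replaces each original edge-end by a new vertex, so V′ = 2E = 200.
Each original edge survives, and each old vertex of degree d contributes d new edges; summing degrees gives Σd = 2E, so E′ = E + 2E = 3E = 300.
Each original face survives and each original vertex becomes one new face: F′ = F + V = 102.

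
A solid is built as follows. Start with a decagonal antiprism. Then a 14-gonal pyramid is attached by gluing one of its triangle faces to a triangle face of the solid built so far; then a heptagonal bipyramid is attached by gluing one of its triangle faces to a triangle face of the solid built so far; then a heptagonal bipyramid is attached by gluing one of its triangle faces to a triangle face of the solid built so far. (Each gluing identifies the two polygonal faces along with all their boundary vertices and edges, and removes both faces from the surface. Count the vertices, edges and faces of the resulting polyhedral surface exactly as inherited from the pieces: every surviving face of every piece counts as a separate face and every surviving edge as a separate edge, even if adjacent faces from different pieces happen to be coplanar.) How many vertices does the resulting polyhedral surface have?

A decagonal antiprism: V=20, E=40, F=22.
Attach a 14-gonal pyramid (V=15, E=28, F=15) along a 3-gon: merge 3 vertices and 3 edges, delete both glued faces → V=32, E=65, F=35.
Attach a heptagonal bipyramid (V=9, E=21, F=14) along a 3-gon: merge 3 vertices and 3 edges, delete both glued faces → V=38, E=83, F=47.
Attach a heptagonal bipyramid (V=9, E=21, F=14) along a 3-gon: merge 3 vertices and 3 edges, delete both glued faces → V=44, E=101, F=59.
Check: V − E + F = 44 − 101 + 59 = 2.

44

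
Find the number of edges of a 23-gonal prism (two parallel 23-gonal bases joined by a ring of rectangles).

69

A prism on an n-gon has two n-gon bases and n rectangular sides: V = 2·23 = 46, E = 3·23 = 69, F = 23 + 2 = 25.
Check: V − E + F = 46 − 69 + 25 = 2.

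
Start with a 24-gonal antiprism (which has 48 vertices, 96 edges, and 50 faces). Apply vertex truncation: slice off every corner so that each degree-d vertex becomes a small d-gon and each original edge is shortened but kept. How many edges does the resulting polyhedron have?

Truncation replaces each original edge-end by a new vertex, so V′ = 2E = 192.
Each original edge survives, and each old vertex of degree d contributes d new edges; summing degrees gives Σd = 2E, so E′ = E + 2E = 3E = 288.
Each original face survives and each original vertex becomes one new face: F′ = F + V = 98.

288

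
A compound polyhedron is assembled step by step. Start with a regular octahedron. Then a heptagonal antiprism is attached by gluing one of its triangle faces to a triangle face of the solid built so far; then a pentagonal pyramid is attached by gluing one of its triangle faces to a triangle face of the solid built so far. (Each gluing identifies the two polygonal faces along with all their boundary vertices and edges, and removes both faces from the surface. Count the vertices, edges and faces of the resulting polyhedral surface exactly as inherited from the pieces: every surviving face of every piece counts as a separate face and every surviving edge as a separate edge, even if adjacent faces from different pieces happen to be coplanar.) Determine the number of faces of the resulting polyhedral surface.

A regular octahedron: V=6, E=12, F=8.
Attach a heptagonal antiprism (V=14, E=28, F=16) along a 3-gon: merge 3 vertices and 3 edges, delete both glued faces → V=17, E=37, F=22.
Attach a pentagonal pyramid (V=6, E=10, F=6) along a 3-gon: merge 3 vertices and 3 edges, delete both glued faces → V=20, E=44, F=26.
Check: V − E + F = 20 − 44 + 26 = 2.

26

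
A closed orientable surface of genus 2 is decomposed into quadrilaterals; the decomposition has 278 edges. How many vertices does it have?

137

χ = 2 − 2·2 = -2, and every face is a square so 4F = 2E.
F = 2E/4 = 139. Then V = -2 + E − F = -2 + 278 − 139 = 137.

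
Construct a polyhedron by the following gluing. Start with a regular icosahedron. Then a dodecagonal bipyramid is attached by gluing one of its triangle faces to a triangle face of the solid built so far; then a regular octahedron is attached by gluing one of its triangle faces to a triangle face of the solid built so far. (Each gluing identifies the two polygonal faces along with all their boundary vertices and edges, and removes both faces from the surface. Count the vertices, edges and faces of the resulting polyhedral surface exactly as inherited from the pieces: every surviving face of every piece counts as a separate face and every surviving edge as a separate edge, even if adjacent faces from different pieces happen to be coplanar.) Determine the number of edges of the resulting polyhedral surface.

72

A regular icosahedron: V=12, E=30, F=20.
Attach a dodecagonal bipyramid (V=14, E=36, F=24) along a 3-gon: merge 3 vertices and 3 edges, delete both glued faces → V=23, E=63, F=42.
Attach a regular octahedron (V=6, E=12, F=8) along a 3-gon: merge 3 vertices and 3 edges, delete both glued faces → V=26, E=72, F=48.
Check: V − E + F = 26 − 72 + 48 = 2.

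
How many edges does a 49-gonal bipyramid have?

147

A bipyramid over an n-gon has 2n triangular faces and n + 2 vertices: V = 49 + 2 = 51, E = 3·49 = 147, F = 2·49 = 98.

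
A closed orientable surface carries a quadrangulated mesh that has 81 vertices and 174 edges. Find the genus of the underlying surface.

Every face is a square and each edge borders two faces, so 4F = 2·174, giving F = 87.
χ = V − E + F = 81 − 174 + 87 = -6.
For a closed orientable surface χ = 2 − 2g, so g = (2 − (-6))/2 = 4.

4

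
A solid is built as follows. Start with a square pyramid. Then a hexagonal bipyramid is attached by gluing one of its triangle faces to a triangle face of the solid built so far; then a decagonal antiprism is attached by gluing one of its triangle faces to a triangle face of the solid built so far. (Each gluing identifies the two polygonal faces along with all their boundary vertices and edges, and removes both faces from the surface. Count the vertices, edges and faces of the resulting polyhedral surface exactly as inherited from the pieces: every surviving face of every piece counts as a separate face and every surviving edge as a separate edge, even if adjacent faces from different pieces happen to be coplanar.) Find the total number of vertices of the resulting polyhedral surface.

A square pyramid: V=5, E=8, F=5.
Attach a hexagonal bipyramid (V=8, E=18, F=12) along a 3-gon: merge 3 vertices and 3 edges, delete both glued faces → V=10, E=23, F=15.
Attach a decagonal antiprism (V=20, E=40, F=22) along a 3-gon: merge 3 vertices and 3 edges, delete both glued faces → V=27, E=60, F=35.
Check: V − E + F = 27 − 60 + 35 = 2.

27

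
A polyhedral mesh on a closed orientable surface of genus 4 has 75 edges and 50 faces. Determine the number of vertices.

For a closed orientable surface of genus 4, χ = 2 − 2·4 = -6.
V = -6 + E − F = -6 + 75 − 50 = 19.

19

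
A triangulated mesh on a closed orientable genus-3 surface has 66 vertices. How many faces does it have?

χ = 2 − 2·3 = -4, and every face is a triangle so 3F = 2E.
V − E + F = -4 with E = 3F/2 gives 66 − (3/2 − 1)·F = -4, so F = 140 and E = 210.

140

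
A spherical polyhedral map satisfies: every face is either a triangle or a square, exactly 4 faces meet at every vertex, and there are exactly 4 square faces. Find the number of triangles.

Let x be the number of triangles; then F = 4 + x.
Edge–face incidences: 2E = 4·4 + 3·x = 16 + 3x.
Every vertex has degree 4, so 4V = 2E.
Euler: V − E + F = 2 ⇒ (2E)/4 − E + (4 + x) = 2.
Multiply by 8: 2·(2E) − 4·(2E) + 8·(4 + x) = 16, i.e. 32 + 8x − 2·(16 + 3x) = 16.
Collecting terms: 2x = 16, so x = 8.
Then 2E = 16 + 3·8 = 40, so E = 20, V = 2E/4 = 10, F = 4 + 8 = 12.

8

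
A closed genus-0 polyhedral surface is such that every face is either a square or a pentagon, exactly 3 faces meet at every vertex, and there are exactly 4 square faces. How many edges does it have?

18

Let x be the number of pentagons; then F = 4 + x.
Edge–face incidences: 2E = 4·4 + 5·x = 16 + 5x.
Every vertex has degree 3, so 3V = 2E.
Euler: V − E + F = 2 ⇒ (2E)/3 − E + (4 + x) = 2.
Multiply by 6: 2·(2E) − 3·(2E) + 6·(4 + x) = 12, i.e. 24 + 6x − (16 + 5x) = 12.
Collecting terms: x + 8 = 12, so x = 4.
Then 2E = 16 + 5·4 = 36, so E = 18, V = 2E/3 = 12, F = 4 + 4 = 8.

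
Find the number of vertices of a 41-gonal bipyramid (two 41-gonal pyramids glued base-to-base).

43

A bipyramid over an n-gon has 2n triangular faces and n + 2 vertices: V = 41 + 2 = 43, E = 3·41 = 123, F = 2·41 = 82.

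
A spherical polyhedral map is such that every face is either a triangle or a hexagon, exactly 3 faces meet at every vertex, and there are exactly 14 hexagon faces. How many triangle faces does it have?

Let x be the number of triangles; then F = 14 + x.
Edge–face incidences: 2E = 6·14 + 3·x = 84 + 3x.
Every vertex has degree 3, so 3V = 2E.
Euler: V − E + F = 2 ⇒ (2E)/3 − E + (14 + x) = 2.
Multiply by 6: 2·(2E) − 3·(2E) + 6·(14 + x) = 12, i.e. 84 + 6x − (84 + 3x) = 12.
Collecting terms: 3x = 12, so x = 4.
Then 2E = 84 + 3·4 = 96, so E = 48, V = 2E/3 = 32, F = 14 + 4 = 18.

4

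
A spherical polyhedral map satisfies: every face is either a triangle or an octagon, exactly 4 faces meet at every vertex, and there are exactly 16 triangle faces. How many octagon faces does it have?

Let x be the number of octagons; then F = 16 + x.
Edge–face incidences: 2E = 3·16 + 8·x = 48 + 8x.
Every vertex has degree 4, so 4V = 2E.
Euler: V − E + F = 2 ⇒ (2E)/4 − E + (16 + x) = 2.
Multiply by 8: 2·(2E) − 4·(2E) + 8·(16 + x) = 16, i.e. 128 + 8x − 2·(48 + 8x) = 16.
Collecting terms: −8x + 32 = 16, so −8x = −16, so x = 2.
Then 2E = 48 + 8·2 = 64, so E = 32, V = 2E/4 = 16, F = 16 + 2 = 18.

2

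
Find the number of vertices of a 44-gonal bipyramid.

A bipyramid over an n-gon has 2n triangular faces and n + 2 vertices: V = 44 + 2 = 46, E = 3·44 = 132, F = 2·44 = 88.

46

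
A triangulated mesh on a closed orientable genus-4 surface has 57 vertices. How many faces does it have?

χ = 2 − 2·4 = -6, and every face is a triangle so 3F = 2E.
V − E + F = -6 with E = 3F/2 gives 57 − (3/2 − 1)·F = -6, so F = 126 and E = 189.

126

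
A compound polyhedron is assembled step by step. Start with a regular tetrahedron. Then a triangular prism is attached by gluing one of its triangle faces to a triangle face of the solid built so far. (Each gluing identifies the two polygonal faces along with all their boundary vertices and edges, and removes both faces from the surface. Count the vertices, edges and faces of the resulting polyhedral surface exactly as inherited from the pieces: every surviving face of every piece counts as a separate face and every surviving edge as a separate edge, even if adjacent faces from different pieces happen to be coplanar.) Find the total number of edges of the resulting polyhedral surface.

A regular tetrahedron: V=4, E=6, F=4.
Attach a triangular prism (V=6, E=9, F=5) along a 3-gon: merge 3 vertices and 3 edges, delete both glued faces → V=7, E=12, F=7.
Check: V − E + F = 7 − 12 + 7 = 2.

12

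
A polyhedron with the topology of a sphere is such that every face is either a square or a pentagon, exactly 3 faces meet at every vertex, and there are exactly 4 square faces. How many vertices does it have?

12

Let x be the number of pentagons; then F = 4 + x.
Edge–face incidences: 2E = 4·4 + 5·x = 16 + 5x.
Every vertex has degree 3, so 3V = 2E.
Euler: V − E + F = 2 ⇒ (2E)/3 − E + (4 + x) = 2.
Multiply by 6: 2·(2E) − 3·(2E) + 6·(4 + x) = 12, i.e. 24 + 6x − (16 + 5x) = 12.
Collecting terms: x + 8 = 12, so x = 4.
Then 2E = 16 + 5·4 = 36, so E = 18, V = 2E/3 = 12, F = 4 + 4 = 8.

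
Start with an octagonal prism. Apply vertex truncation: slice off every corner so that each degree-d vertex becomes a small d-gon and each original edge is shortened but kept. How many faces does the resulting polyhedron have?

26

The base solid has V = 16, E = 24, F = 10.
Truncation replaces each original edge-end by a new vertex, so V′ = 2E = 48.
Each original edge survives, and each old vertex of degree d contributes d new edges; summing degrees gives Σd = 2E, so E′ = E + 2E = 3E = 72.
Each original face survives and each original vertex becomes one new face: F′ = F + V = 26.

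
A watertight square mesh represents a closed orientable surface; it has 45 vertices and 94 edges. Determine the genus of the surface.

2

Every face is a square and each edge borders two faces, so 4F = 2·94, giving F = 47.
χ = V − E + F = 45 − 94 + 47 = -2.
For a closed orientable surface χ = 2 − 2g, so g = (2 − (-2))/2 = 2.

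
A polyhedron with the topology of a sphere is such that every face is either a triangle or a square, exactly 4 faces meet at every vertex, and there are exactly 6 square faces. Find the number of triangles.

8

Let x be the number of triangles; then F = 6 + x.
Edge–face incidences: 2E = 4·6 + 3·x = 24 + 3x.
Every vertex has degree 4, so 4V = 2E.
Euler: V − E + F = 2 ⇒ (2E)/4 − E + (6 + x) = 2.
Multiply by 8: 2·(2E) − 4·(2E) + 8·(6 + x) = 16, i.e. 48 + 8x − 2·(24 + 3x) = 16.
Collecting terms: 2x = 16, so x = 8.
Then 2E = 24 + 3·8 = 48, so E = 24, V = 2E/4 = 12, F = 6 + 8 = 14.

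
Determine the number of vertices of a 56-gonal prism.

112

A prism on an n-gon has two n-gon bases and n rectangular sides: V = 2·56 = 112, E = 3·56 = 168, F = 56 + 2 = 58.
Check: V − E + F = 112 − 168 + 58 = 2.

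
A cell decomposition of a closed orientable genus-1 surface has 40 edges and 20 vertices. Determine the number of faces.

20

For a closed orientable surface of genus 1, χ = 2 − 2·1 = 0.
F = 0 − V + E = 0 − 20 + 40 = 20.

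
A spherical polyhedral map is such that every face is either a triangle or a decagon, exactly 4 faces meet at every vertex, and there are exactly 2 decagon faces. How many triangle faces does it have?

20

Let x be the number of triangles; then F = 2 + x.
Edge–face incidences: 2E = 10·2 + 3·x = 20 + 3x.
Every vertex has degree 4, so 4V = 2E.
Euler: V − E + F = 2 ⇒ (2E)/4 − E + (2 + x) = 2.
Multiply by 8: 2·(2E) − 4·(2E) + 8·(2 + x) = 16, i.e. 16 + 8x − 2·(20 + 3x) = 16.
Collecting terms: 2x − 24 = 16, so 2x = 40, so x = 20.
Then 2E = 20 + 3·20 = 80, so E = 40, V = 2E/4 = 20, F = 2 + 20 = 22.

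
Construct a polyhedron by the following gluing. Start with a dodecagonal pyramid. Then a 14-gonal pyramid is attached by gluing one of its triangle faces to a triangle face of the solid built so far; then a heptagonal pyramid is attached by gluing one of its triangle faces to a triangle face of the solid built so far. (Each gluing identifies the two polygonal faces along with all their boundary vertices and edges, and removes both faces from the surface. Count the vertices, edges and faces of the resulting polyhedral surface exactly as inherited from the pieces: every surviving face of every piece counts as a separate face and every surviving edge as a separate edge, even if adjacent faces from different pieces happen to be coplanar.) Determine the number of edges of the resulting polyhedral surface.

60

A dodecagonal pyramid: V=13, E=24, F=13.
Attach a 14-gonal pyramid (V=15, E=28, F=15) along a 3-gon: merge 3 vertices and 3 edges, delete both glued faces → V=25, E=49, F=26.
Attach a heptagonal pyramid (V=8, E=14, F=8) along a 3-gon: merge 3 vertices and 3 edges, delete both glued faces → V=30, E=60, F=32.
Check: V − E + F = 30 − 60 + 32 = 2.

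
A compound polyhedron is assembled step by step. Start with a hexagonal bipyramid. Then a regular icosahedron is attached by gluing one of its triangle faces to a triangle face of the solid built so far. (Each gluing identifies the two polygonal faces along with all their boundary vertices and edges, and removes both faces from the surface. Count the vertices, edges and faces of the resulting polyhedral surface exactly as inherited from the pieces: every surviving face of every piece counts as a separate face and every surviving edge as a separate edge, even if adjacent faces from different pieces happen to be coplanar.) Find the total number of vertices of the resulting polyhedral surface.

17

A hexagonal bipyramid: V=8, E=18, F=12.
Attach a regular icosahedron (V=12, E=30, F=20) along a 3-gon: merge 3 vertices and 3 edges, delete both glued faces → V=17, E=45, F=30.
Check: V − E + F = 17 − 45 + 30 = 2.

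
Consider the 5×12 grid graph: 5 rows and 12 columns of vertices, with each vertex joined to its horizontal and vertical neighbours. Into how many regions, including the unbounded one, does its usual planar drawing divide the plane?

45

The grid has V = 5·12 = 60 vertices and E = 5·11 + 12·4 = 103 edges.
F = 2 − V + E = 2 − 60 + 103 = 45.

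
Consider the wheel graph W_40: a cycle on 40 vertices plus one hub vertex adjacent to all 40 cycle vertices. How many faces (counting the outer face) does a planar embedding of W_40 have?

41

W_40 has V = 40 + 1 = 41 vertices and E = 2·40 = 80 edges.
By Euler's formula F = 2 − V + E = 2 − 41 + 80 = 41.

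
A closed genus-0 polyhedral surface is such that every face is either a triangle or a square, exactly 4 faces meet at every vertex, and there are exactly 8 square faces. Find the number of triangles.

8

Let x be the number of triangles; then F = 8 + x.
Edge–face incidences: 2E = 4·8 + 3·x = 32 + 3x.
Every vertex has degree 4, so 4V = 2E.
Euler: V − E + F = 2 ⇒ (2E)/4 − E + (8 + x) = 2.
Multiply by 8: 2·(2E) − 4·(2E) + 8·(8 + x) = 16, i.e. 64 + 8x − 2·(32 + 3x) = 16.
Collecting terms: 2x = 16, so x = 8.
Then 2E = 32 + 3·8 = 56, so E = 28, V = 2E/4 = 14, F = 8 + 8 = 16.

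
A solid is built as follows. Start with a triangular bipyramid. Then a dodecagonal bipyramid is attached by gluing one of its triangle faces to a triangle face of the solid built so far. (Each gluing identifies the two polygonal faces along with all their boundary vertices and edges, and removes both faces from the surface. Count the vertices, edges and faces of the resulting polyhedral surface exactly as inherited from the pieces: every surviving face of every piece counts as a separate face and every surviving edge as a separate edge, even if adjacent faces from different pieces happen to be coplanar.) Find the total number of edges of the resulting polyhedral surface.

A triangular bipyramid: V=5, E=9, F=6.
Attach a dodecagonal bipyramid (V=14, E=36, F=24) along a 3-gon: merge 3 vertices and 3 edges, delete both glued faces → V=16, E=42, F=28.
Check: V − E + F = 16 − 42 + 28 = 2.

42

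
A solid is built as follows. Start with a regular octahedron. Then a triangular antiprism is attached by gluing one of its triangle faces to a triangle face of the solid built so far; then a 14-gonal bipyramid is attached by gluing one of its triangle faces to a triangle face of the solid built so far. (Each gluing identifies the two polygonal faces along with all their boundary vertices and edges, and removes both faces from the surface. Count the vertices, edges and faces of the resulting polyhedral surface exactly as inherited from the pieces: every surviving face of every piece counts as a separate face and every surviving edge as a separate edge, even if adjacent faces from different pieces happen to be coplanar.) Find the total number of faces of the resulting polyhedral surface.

40

A regular octahedron: V=6, E=12, F=8.
Attach a triangular antiprism (V=6, E=12, F=8) along a 3-gon: merge 3 vertices and 3 edges, delete both glued faces → V=9, E=21, F=14.
Attach a 14-gonal bipyramid (V=16, E=42, F=28) along a 3-gon: merge 3 vertices and 3 edges, delete both glued faces → V=22, E=60, F=40.
Check: V − E + F = 22 − 60 + 40 = 2.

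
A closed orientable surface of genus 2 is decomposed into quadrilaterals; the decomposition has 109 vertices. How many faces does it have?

111

χ = 2 − 2·2 = -2, and every face is a square so 4F = 2E.
V − E + F = -2 with E = 4F/2 gives 109 − (4/2 − 1)·F = -2, so F = 111 and E = 222.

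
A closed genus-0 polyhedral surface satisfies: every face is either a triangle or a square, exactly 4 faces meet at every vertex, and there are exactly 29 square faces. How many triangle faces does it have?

Let x be the number of triangles; then F = 29 + x.
Edge–face incidences: 2E = 4·29 + 3·x = 116 + 3x.
Every vertex has degree 4, so 4V = 2E.
Euler: V − E + F = 2 ⇒ (2E)/4 − E + (29 + x) = 2.
Multiply by 8: 2·(2E) − 4·(2E) + 8·(29 + x) = 16, i.e. 232 + 8x − 2·(116 + 3x) = 16.
Collecting terms: 2x = 16, so x = 8.
Then 2E = 116 + 3·8 = 140, so E = 70, V = 2E/4 = 35, F = 29 + 8 = 37.

8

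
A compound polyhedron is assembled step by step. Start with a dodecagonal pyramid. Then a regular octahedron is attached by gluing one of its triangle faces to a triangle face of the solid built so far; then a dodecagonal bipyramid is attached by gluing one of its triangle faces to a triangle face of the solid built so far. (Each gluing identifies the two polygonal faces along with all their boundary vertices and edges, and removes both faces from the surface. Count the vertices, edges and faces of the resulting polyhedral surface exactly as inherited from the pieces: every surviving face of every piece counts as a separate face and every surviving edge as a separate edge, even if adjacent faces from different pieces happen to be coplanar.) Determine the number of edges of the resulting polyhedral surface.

A dodecagonal pyramid: V=13, E=24, F=13.
Attach a regular octahedron (V=6, E=12, F=8) along a 3-gon: merge 3 vertices and 3 edges, delete both glued faces → V=16, E=33, F=19.
Attach a dodecagonal bipyramid (V=14, E=36, F=24) along a 3-gon: merge 3 vertices and 3 edges, delete both glued faces → V=27, E=66, F=41.
Check: V − E + F = 27 − 66 + 41 = 2.

66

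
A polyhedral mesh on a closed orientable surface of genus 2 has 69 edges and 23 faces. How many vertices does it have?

For a closed orientable surface of genus 2, χ = 2 − 2·2 = -2.
V = -2 + E − F = -2 + 69 − 23 = 44.

44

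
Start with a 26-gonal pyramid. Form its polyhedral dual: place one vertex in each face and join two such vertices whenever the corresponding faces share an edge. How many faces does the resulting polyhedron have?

The base solid has V = 27, E = 52, F = 27.
The dual swaps V and F and preserves E: V′ = F = 27, E′ = E = 52, F′ = V = 27.

27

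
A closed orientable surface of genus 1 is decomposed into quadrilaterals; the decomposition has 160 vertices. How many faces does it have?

160

χ = 2 − 2·1 = 0, and every face is a square so 4F = 2E.
V − E + F = 0 with E = 4F/2 gives 160 − (4/2 − 1)·F = 0, so F = 160 and E = 320.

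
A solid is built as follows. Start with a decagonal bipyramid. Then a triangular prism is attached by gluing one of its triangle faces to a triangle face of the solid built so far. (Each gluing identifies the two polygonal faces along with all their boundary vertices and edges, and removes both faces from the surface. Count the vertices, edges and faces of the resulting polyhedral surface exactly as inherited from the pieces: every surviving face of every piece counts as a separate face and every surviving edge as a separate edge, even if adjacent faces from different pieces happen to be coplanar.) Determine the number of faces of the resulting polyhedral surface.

A decagonal bipyramid: V=12, E=30, F=20.
Attach a triangular prism (V=6, E=9, F=5) along a 3-gon: merge 3 vertices and 3 edges, delete both glued faces → V=15, E=36, F=23.
Check: V − E + F = 15 − 36 + 23 = 2.

23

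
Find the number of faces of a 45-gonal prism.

47

A prism on an n-gon has two n-gon bases and n rectangular sides: V = 2·45 = 90, E = 3·45 = 135, F = 45 + 2 = 47.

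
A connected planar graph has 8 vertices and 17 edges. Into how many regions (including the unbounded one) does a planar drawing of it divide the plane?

Euler's formula for a connected plane graph: V − E + F = 2, so F = 2 − 8 + 17 = 11.

11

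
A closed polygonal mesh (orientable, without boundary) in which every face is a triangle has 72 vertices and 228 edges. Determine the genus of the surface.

3

Every face is a triangle and each edge borders two faces, so 3F = 2·228, giving F = 152.
χ = V − E + F = 72 − 228 + 152 = -4.
For a closed orientable surface χ = 2 − 2g, so g = (2 − (-4))/2 = 3.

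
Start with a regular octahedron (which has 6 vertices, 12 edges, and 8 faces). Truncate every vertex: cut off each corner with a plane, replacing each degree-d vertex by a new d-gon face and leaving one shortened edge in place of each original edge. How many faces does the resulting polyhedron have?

14

Truncation replaces each original edge-end by a new vertex, so V′ = 2E = 24.
Each original edge survives, and each old vertex of degree d contributes d new edges; summing degrees gives Σd = 2E, so E′ = E + 2E = 3E = 36.
Each original face survives and each original vertex becomes one new face: F′ = F + V = 14.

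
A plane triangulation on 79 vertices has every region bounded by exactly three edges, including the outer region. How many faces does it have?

In a plane triangulation 3F = 2E and V − E + F = 2, so F = 2V − 4 = 2·79 − 4 = 154.

154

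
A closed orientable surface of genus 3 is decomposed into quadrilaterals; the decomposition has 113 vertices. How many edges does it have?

234

χ = 2 − 2·3 = -4, and every face is a square so 4F = 2E.
V − E + F = -4 with E = 4F/2 gives 113 − (4/2 − 1)·F = -4, so F = 117 and E = 234.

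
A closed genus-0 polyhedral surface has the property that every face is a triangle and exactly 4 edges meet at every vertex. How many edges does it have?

Each face has 3 edges and each edge borders two faces, so 2E = 3F.
Each vertex has degree 4, so 4V = 2E and hence V = 3F/4.
Euler: V − E + F = 2 ⇒ (3F/4) − (3F/2) + F = 2.
Multiply by 8: (6 − 12 + 8)F = 16, i.e. 2F = 16.
So F = 8, E = 3·8/2 = 12, V = 3·8/4 = 6.

12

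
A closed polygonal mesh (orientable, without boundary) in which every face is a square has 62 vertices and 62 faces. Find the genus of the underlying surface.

Every face is a square, so 2E = 4·62 = 248, giving E = 124.
χ = V − E + F = 62 − 124 + 62 = 0.
For a closed orientable surface χ = 2 − 2g, so g = (2 − (0))/2 = 1.

1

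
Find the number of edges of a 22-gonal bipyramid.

A bipyramid over an n-gon has 2n triangular faces and n + 2 vertices: V = 22 + 2 = 24, E = 3·22 = 66, F = 2·22 = 44.

66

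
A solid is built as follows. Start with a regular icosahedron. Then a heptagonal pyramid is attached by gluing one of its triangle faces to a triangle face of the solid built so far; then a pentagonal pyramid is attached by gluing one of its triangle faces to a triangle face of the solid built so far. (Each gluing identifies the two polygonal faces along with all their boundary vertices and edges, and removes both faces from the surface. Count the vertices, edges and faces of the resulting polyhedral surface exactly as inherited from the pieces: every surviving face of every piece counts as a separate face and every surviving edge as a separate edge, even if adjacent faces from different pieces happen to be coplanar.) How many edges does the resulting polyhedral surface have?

A regular icosahedron: V=12, E=30, F=20.
Attach a heptagonal pyramid (V=8, E=14, F=8) along a 3-gon: merge 3 vertices and 3 edges, delete both glued faces → V=17, E=41, F=26.
Attach a pentagonal pyramid (V=6, E=10, F=6) along a 3-gon: merge 3 vertices and 3 edges, delete both glued faces → V=20, E=48, F=30.
Check: V − E + F = 20 − 48 + 30 = 2.

48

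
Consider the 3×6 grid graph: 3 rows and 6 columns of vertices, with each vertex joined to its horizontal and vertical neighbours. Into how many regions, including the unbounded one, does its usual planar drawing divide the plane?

The grid has V = 3·6 = 18 vertices and E = 3·5 + 6·2 = 27 edges.
F = 2 − V + E = 2 − 18 + 27 = 11.

11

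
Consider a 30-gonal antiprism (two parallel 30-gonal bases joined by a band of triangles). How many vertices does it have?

60

An antiprism on an n-gon has two n-gon caps and 2n triangles: V = 2·30 = 60, E = 4·30 = 120, F = 2·30 + 2 = 62.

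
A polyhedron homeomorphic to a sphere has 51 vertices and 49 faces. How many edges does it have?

98

Here V − E + F = 2.
E = V + F − (2) = 51 + 49 − (2) = 98.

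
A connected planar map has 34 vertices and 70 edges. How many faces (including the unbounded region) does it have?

38

Euler's formula for a connected plane graph: V − E + F = 2, so F = 2 − 34 + 70 = 38.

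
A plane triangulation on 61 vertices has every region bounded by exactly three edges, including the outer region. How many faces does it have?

118

In a plane triangulation 3F = 2E and V − E + F = 2, so F = 2V − 4 = 2·61 − 4 = 118.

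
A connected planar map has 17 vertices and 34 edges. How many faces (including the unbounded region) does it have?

Euler's formula for a connected plane graph: V − E + F = 2, so F = 2 − 17 + 34 = 19.

19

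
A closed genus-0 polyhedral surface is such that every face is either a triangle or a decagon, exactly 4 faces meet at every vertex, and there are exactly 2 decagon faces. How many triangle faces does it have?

Let x be the number of triangles; then F = 2 + x.
Edge–face incidences: 2E = 10·2 + 3·x = 20 + 3x.
Every vertex has degree 4, so 4V = 2E.
Euler: V − E + F = 2 ⇒ (2E)/4 − E + (2 + x) = 2.
Multiply by 8: 2·(2E) − 4·(2E) + 8·(2 + x) = 16, i.e. 16 + 8x − 2·(20 + 3x) = 16.
Collecting terms: 2x − 24 = 16, so 2x = 40, so x = 20.
Then 2E = 20 + 3·20 = 80, so E = 40, V = 2E/4 = 20, F = 2 + 20 = 22.

20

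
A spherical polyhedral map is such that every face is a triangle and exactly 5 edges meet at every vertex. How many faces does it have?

Each face has 3 edges and each edge borders two faces, so 2E = 3F.
Each vertex has degree 5, so 5V = 2E and hence V = 3F/5.
Euler: V − E + F = 2 ⇒ (3F/5) − (3F/2) + F = 2.
Multiply by 10: (6 − 15 + 10)F = 20, i.e. 1F = 20.
So F = 20, E = 3·20/2 = 30, V = 3·20/5 = 12.

20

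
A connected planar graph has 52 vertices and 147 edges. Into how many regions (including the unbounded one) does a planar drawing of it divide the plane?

97

Euler's formula for a connected plane graph: V − E + F = 2, so F = 2 − 52 + 147 = 97.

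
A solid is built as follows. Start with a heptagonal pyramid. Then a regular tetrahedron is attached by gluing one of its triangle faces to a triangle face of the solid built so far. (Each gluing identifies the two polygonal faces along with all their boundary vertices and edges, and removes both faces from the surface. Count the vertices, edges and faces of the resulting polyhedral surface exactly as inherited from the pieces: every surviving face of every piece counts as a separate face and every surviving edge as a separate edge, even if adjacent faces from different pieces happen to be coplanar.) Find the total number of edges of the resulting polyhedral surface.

A heptagonal pyramid: V=8, E=14, F=8.
Attach a regular tetrahedron (V=4, E=6, F=4) along a 3-gon: merge 3 vertices and 3 edges, delete both glued faces → V=9, E=17, F=10.
Check: V − E + F = 9 − 17 + 10 = 2.

17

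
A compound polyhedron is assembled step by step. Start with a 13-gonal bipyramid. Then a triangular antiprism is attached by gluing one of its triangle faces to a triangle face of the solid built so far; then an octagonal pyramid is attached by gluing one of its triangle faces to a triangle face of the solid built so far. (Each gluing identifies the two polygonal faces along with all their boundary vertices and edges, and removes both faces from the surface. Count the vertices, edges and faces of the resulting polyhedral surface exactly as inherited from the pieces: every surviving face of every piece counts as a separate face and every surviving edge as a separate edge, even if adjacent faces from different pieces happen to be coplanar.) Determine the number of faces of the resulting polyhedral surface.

A 13-gonal bipyramid: V=15, E=39, F=26.
Attach a triangular antiprism (V=6, E=12, F=8) along a 3-gon: merge 3 vertices and 3 edges, delete both glued faces → V=18, E=48, F=32.
Attach an octagonal pyramid (V=9, E=16, F=9) along a 3-gon: merge 3 vertices and 3 edges, delete both glued faces → V=24, E=61, F=39.
Check: V − E + F = 24 − 61 + 39 = 2.

39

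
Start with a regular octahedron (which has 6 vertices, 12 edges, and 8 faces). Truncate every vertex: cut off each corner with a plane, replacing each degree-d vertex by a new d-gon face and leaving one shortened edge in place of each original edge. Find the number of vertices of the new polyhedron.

24

Truncation replaces each original edge-end by a new vertex, so V′ = 2E = 24.
Each original edge survives, and each old vertex of degree d contributes d new edges; summing degrees gives Σd = 2E, so E′ = E + 2E = 3E = 36.
Each original face survives and each original vertex becomes one new face: F′ = F + V = 14.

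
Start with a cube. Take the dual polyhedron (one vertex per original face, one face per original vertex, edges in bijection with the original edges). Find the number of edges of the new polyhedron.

The base solid has V = 8, E = 12, F = 6.
The dual swaps V and F and preserves E: V′ = F = 6, E′ = E = 12, F′ = V = 8.

12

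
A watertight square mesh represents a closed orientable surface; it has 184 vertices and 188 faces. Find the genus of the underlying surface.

Every face is a square, so 2E = 4·188 = 752, giving E = 376.
χ = V − E + F = 184 − 376 + 188 = -4.
For a closed orientable surface χ = 2 − 2g, so g = (2 − (-4))/2 = 3.

3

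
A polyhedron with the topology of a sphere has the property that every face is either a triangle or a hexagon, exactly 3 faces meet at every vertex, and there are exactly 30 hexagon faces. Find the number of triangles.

Let x be the number of triangles; then F = 30 + x.
Edge–face incidences: 2E = 6·30 + 3·x = 180 + 3x.
Every vertex has degree 3, so 3V = 2E.
Euler: V − E + F = 2 ⇒ (2E)/3 − E + (30 + x) = 2.
Multiply by 6: 2·(2E) − 3·(2E) + 6·(30 + x) = 12, i.e. 180 + 6x − (180 + 3x) = 12.
Collecting terms: 3x = 12, so x = 4.
Then 2E = 180 + 3·4 = 192, so E = 96, V = 2E/3 = 64, F = 30 + 4 = 34.

4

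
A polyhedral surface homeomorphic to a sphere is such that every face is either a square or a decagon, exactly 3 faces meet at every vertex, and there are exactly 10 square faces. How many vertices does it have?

Let x be the number of decagons; then F = 10 + x.
Edge–face incidences: 2E = 4·10 + 10·x = 40 + 10x.
Every vertex has degree 3, so 3V = 2E.
Euler: V − E + F = 2 ⇒ (2E)/3 − E + (10 + x) = 2.
Multiply by 6: 2·(2E) − 3·(2E) + 6·(10 + x) = 12, i.e. 60 + 6x − (40 + 10x) = 12.
Collecting terms: −4x + 20 = 12, so −4x = −8, so x = 2.
Then 2E = 40 + 10·2 = 60, so E = 30, V = 2E/3 = 20, F = 10 + 2 = 12.

20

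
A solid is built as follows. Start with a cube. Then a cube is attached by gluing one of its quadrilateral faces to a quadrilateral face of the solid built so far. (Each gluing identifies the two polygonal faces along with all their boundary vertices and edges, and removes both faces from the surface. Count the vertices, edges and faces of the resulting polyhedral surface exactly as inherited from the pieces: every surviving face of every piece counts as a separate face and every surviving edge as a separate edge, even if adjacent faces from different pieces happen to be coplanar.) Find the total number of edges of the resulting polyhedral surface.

20

A cube: V=8, E=12, F=6.
Attach a cube (V=8, E=12, F=6) along a 4-gon: merge 4 vertices and 4 edges, delete both glued faces → V=12, E=20, F=10.
Check: V − E + F = 12 − 20 + 10 = 2.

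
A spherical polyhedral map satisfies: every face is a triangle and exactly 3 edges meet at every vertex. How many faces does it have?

4

Each face has 3 edges and each edge borders two faces, so 2E = 3F.
Each vertex has degree 3, so 3V = 2E and hence V = 3F/3.
Euler: V − E + F = 2 ⇒ (3F/3) − (3F/2) + F = 2.
Multiply by 6: (6 − 9 + 6)F = 12, i.e. 3F = 12.
So F = 4, E = 3·4/2 = 6, V = 3·4/3 = 4.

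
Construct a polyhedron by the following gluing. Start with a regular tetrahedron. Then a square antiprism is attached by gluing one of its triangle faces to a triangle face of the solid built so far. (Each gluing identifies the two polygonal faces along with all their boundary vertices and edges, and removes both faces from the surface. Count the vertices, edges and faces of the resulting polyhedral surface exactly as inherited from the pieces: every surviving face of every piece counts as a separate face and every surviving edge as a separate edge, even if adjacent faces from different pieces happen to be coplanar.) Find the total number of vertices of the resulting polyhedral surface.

A regular tetrahedron: V=4, E=6, F=4.
Attach a square antiprism (V=8, E=16, F=10) along a 3-gon: merge 3 vertices and 3 edges, delete both glued faces → V=9, E=19, F=12.
Check: V − E + F = 9 − 19 + 12 = 2.

9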